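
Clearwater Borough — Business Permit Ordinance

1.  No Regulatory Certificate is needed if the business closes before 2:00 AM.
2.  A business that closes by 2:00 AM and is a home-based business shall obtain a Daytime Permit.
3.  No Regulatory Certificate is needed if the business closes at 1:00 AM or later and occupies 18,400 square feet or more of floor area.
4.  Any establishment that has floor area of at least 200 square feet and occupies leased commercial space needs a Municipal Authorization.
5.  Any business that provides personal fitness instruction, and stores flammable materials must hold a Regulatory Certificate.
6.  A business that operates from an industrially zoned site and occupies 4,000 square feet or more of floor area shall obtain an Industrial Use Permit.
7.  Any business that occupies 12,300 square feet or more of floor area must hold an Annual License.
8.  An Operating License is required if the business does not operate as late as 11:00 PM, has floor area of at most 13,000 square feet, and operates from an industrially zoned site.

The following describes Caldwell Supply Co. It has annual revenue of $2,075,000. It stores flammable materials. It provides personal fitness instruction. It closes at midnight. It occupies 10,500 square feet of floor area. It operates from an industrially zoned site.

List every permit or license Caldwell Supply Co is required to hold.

1. closes midnight, at/before 2:00 AM → exempt from Regulatory Certificate.
2. closes midnight, at/before 2:00 AM; operates from an industrially zoned site (not: is a home-based business) → Daytime Permit not required.
3. closes midnight, at/before 1:00 AM; floor area 10,500 square feet < 18,400 square feet → Regulatory Certificate exemption does not apply.
4. floor area 10,500 square feet ≥ 200 square feet; operates from an industrially zoned site (not: occupies leased commercial space) → Municipal Authorization not required.
5. provides personal fitness instruction; stores flammable materials → Regulatory Certificate required.
6. operates from an industrially zoned site; floor area 10,500 square feet ≥ 4,000 square feet → Industrial Use Permit required.
7. floor area 10,500 square feet < 12,300 square feet → Annual License not required.
8. closes midnight, after 11:00 PM; floor area 10,500 square feet ≤ 13,000 square feet; operates from an industrially zoned site → Operating License not required.

Industrial Use Permit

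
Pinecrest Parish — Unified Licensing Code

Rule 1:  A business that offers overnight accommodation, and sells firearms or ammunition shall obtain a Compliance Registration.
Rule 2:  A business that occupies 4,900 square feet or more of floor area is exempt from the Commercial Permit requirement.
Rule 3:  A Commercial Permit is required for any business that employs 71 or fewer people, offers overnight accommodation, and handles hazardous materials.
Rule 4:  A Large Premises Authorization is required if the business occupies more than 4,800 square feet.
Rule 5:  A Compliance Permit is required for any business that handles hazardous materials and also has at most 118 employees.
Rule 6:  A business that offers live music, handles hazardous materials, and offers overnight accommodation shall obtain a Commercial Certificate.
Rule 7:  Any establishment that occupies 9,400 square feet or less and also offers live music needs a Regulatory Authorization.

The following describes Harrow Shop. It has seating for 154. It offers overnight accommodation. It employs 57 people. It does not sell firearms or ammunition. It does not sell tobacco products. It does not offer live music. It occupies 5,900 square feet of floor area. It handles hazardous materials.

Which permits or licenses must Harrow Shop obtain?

Rule 1: offers overnight accommodation; does not sell firearms or ammunition → Compliance Registration not required.
Rule 2: floor area 5,900 square feet ≥ 4,900 square feet → exempt from Commercial Permit.
Rule 3: employees 57 ≤ 71; offers overnight accommodation; handles hazardous materials → Commercial Permit required.
Rule 4: floor area 5,900 square feet > 4,800 square feet → Large Premises Authorization required.
Rule 5: handles hazardous materials; employees 57 ≤ 118 → Compliance Permit required.
Rule 6: does not offer live music; handles hazardous materials; offers overnight accommodation → Commercial Certificate not required.
Rule 7: floor area 5,900 square feet ≤ 9,400 square feet; does not offer live music → Regulatory Authorization not required.

Compliance Permit, Large Premises Authorization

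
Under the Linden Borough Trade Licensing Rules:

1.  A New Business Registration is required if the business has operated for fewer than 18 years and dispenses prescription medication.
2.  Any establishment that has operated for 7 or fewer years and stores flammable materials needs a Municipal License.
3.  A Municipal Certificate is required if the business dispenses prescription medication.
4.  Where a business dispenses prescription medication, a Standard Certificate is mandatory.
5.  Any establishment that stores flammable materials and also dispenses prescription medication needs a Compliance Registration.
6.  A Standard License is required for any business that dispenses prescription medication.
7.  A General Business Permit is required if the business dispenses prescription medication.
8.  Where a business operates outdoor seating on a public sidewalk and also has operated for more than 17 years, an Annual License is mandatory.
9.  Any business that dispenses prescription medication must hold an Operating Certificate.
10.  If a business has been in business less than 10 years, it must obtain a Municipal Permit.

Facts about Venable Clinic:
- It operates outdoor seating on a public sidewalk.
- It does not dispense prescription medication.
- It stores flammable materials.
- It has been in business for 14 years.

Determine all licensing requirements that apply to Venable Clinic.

None

1. years in business 14 < 18; does not dispense prescription medication → New Business Registration not required.
2. years in business 14 > 7; stores flammable materials → Municipal License not required.
3. does not dispense prescription medication → Municipal Certificate not required.
4. does not dispense prescription medication → Standard Certificate not required.
5. stores flammable materials; does not dispense prescription medication → Compliance Registration not required.
6. does not dispense prescription medication → Standard License not required.
7. does not dispense prescription medication → General Business Permit not required.
8. operates outdoor seating on a public sidewalk; years in business 14 ≤ 17 → Annual License not required.
9. does not dispense prescription medication → Operating Certificate not required.
10. years in business 14 ≥ 10 → Municipal Permit not required.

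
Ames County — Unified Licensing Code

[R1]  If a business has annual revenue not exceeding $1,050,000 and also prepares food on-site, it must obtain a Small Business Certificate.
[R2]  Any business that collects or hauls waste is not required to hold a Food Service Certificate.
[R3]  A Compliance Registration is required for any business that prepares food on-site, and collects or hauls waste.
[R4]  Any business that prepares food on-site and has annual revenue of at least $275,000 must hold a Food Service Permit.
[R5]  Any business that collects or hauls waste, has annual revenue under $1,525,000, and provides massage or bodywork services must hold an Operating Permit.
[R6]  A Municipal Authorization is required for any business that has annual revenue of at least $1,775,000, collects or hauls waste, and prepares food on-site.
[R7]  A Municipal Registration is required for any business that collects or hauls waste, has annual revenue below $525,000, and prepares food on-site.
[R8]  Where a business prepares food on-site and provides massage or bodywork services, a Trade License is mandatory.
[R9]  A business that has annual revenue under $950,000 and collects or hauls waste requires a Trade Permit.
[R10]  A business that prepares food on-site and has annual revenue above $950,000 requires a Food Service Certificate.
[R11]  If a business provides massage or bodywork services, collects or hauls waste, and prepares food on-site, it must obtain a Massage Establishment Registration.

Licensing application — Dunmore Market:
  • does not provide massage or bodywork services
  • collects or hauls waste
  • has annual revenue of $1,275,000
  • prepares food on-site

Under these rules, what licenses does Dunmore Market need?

Compliance Registration, Food Service Permit

[R1] revenue $1,275,000 > $1,050,000; prepares food on-site → Small Business Certificate not required.
[R2] collects or hauls waste → exempt from Food Service Certificate.
[R3] prepares food on-site; collects or hauls waste → Compliance Registration required.
[R4] prepares food on-site; revenue $1,275,000 ≥ $275,000 → Food Service Permit required.
[R5] collects or hauls waste; revenue $1,275,000 < $1,525,000; does not provide massage or bodywork services → Operating Permit not required.
[R6] revenue $1,275,000 < $1,775,000; collects or hauls waste; prepares food on-site → Municipal Authorization not required.
[R7] collects or hauls waste; revenue $1,275,000 ≥ $525,000; prepares food on-site → Municipal Registration not required.
[R8] prepares food on-site; does not provide massage or bodywork services → Trade License not required.
[R9] revenue $1,275,000 ≥ $950,000; collects or hauls waste → Trade Permit not required.
[R10] prepares food on-site; revenue $1,275,000 > $950,000 → Food Service Certificate required.
[R11] does not provide massage or bodywork services; collects or hauls waste; prepares food on-site → Massage Establishment Registration not required.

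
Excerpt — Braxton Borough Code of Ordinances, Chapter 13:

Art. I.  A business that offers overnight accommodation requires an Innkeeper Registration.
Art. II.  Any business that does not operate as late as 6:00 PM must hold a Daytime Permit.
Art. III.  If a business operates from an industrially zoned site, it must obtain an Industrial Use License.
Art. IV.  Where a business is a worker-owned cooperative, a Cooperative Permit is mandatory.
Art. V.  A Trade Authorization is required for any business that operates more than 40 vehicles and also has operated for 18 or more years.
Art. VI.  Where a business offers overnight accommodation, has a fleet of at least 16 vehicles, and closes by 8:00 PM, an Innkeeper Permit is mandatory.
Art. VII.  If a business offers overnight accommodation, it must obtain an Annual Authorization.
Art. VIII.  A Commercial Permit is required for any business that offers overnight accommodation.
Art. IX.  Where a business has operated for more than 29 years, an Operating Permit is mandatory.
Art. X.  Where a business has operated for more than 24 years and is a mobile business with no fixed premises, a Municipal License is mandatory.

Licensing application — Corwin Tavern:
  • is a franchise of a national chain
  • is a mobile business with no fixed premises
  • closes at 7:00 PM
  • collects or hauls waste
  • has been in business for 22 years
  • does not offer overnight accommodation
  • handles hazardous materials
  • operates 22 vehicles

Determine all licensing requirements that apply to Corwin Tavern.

Art. I. does not offer overnight accommodation → Innkeeper Registration not required.
Art. II. closes 7:00 PM, after 6:00 PM → Daytime Permit not required.
Art. III. is a mobile business with no fixed premises (not: operates from an industrially zoned site) → Industrial Use License not required.
Art. IV. is a franchise of a national chain (not: is a worker-owned cooperative) → Cooperative Permit not required.
Art. V. vehicles 22 ≤ 40; years in business 22 ≥ 18 → Trade Authorization not required.
Art. VI. does not offer overnight accommodation; vehicles 22 ≥ 16; closes 7:00 PM, at/before 8:00 PM → Innkeeper Permit not required.
Art. VII. does not offer overnight accommodation → Annual Authorization not required.
Art. VIII. does not offer overnight accommodation → Commercial Permit not required.
Art. IX. years in business 22 ≤ 29 → Operating Permit not required.
Art. X. years in business 22 ≤ 24; is a mobile business with no fixed premises → Municipal License not required.

None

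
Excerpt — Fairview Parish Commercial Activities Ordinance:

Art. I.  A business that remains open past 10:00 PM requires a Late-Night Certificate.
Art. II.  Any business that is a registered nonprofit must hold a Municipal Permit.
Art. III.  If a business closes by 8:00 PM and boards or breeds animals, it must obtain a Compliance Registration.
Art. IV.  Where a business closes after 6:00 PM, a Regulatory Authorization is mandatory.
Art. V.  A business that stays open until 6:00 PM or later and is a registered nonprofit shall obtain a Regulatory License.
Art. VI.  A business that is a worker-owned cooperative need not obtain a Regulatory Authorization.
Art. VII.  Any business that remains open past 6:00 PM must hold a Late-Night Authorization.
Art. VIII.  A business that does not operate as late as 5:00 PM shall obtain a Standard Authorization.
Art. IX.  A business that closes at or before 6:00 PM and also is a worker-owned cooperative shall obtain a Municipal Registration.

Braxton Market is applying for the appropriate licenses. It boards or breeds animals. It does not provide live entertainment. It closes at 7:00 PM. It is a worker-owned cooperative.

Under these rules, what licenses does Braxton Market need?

Art. I. closes 7:00 PM, at/before 10:00 PM → Late-Night Certificate not required.
Art. II. is a worker-owned cooperative (not: is a registered nonprofit) → Municipal Permit not required.
Art. III. closes 7:00 PM, at/before 8:00 PM; boards or breeds animals → Compliance Registration required.
Art. IV. closes 7:00 PM, after 6:00 PM → Regulatory Authorization required.
Art. V. closes 7:00 PM, after 6:00 PM; is a worker-owned cooperative (not: is a registered nonprofit) → Regulatory License not required.
Art. VI. is a worker-owned cooperative → exempt from Regulatory Authorization.
Art. VII. closes 7:00 PM, after 6:00 PM → Late-Night Authorization required.
Art. VIII. closes 7:00 PM, after 5:00 PM → Standard Authorization not required.
Art. IX. closes 7:00 PM, after 6:00 PM; is a worker-owned cooperative → Municipal Registration not required.

Compliance Registration, Late-Night Authorization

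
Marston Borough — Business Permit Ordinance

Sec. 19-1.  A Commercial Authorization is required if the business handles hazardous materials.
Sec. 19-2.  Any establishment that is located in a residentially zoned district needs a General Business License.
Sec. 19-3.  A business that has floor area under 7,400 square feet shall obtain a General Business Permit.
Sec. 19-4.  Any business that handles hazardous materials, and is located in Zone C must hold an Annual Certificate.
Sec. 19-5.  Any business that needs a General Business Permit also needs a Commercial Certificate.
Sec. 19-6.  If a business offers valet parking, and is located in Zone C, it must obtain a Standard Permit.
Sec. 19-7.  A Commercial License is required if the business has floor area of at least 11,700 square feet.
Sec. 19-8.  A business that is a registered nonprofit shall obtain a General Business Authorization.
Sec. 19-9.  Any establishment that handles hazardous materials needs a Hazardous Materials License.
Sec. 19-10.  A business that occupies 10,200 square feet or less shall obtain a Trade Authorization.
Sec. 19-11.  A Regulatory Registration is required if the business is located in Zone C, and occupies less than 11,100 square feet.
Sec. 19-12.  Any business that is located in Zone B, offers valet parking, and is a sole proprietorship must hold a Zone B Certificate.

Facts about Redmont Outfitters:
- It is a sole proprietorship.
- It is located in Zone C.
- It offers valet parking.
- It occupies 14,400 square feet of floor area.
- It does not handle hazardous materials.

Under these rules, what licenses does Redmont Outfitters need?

Commercial License, Standard Permit

Sec. 19-1. does not handle hazardous materials → Commercial Authorization not required.
Sec. 19-2. is located in Zone C (not: is located in a residentially zoned district) → General Business License not required.
Sec. 19-3. floor area 14,400 square feet ≥ 7,400 square feet → General Business Permit not required.
Sec. 19-4. does not handle hazardous materials; is located in Zone C → Annual Certificate not required.
Sec. 19-5. General Business Permit is not required → no effect.
Sec. 19-6. offers valet parking; is located in Zone C → Standard Permit required.
Sec. 19-7. floor area 14,400 square feet ≥ 11,700 square feet → Commercial License required.
Sec. 19-8. is a sole proprietorship (not: is a registered nonprofit) → General Business Authorization not required.
Sec. 19-9. does not handle hazardous materials → Hazardous Materials License not required.
Sec. 19-10. floor area 14,400 square feet > 10,200 square feet → Trade Authorization not required.
Sec. 19-11. is located in Zone C; floor area 14,400 square feet ≥ 11,100 square feet → Regulatory Registration not required.
Sec. 19-12. is located in Zone C (not: is located in Zone B); offers valet parking; is a sole proprietorship → Zone B Certificate not required.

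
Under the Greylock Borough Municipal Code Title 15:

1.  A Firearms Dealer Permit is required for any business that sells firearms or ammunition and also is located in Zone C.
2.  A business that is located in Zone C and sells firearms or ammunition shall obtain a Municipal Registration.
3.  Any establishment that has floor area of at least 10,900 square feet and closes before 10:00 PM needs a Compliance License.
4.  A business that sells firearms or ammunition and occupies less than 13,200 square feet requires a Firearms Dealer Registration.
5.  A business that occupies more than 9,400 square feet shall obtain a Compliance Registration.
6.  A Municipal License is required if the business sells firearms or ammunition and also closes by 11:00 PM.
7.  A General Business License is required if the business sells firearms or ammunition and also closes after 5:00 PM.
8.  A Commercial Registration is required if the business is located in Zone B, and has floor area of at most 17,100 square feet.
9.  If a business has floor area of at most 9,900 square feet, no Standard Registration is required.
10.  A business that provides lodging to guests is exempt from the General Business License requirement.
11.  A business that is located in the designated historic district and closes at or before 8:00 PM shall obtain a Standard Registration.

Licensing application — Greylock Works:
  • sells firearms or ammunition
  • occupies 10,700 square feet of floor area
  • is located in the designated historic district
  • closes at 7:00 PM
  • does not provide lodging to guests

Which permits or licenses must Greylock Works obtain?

1. sells firearms or ammunition; is located in the designated historic district (not: is located in Zone C) → Firearms Dealer Permit not required.
2. is located in the designated historic district (not: is located in Zone C); sells firearms or ammunition → Municipal Registration not required.
3. floor area 10,700 square feet < 10,900 square feet; closes 7:00 PM, at/before 10:00 PM → Compliance License not required.
4. sells firearms or ammunition; floor area 10,700 square feet < 13,200 square feet → Firearms Dealer Registration required.
5. floor area 10,700 square feet > 9,400 square feet → Compliance Registration required.
6. sells firearms or ammunition; closes 7:00 PM, at/before 11:00 PM → Municipal License required.
7. sells firearms or ammunition; closes 7:00 PM, after 5:00 PM → General Business License required.
8. is located in the designated historic district (not: is located in Zone B); floor area 10,700 square feet ≤ 17,100 square feet → Commercial Registration not required.
9. floor area 10,700 square feet > 9,900 square feet → Standard Registration exemption does not apply.
10. does not provide lodging to guests → General Business License exemption does not apply.
11. is located in the designated historic district; closes 7:00 PM, at/before 8:00 PM → Standard Registration required.

Compliance Registration, Firearms Dealer Registration, General Business License, Municipal License, Standard Registration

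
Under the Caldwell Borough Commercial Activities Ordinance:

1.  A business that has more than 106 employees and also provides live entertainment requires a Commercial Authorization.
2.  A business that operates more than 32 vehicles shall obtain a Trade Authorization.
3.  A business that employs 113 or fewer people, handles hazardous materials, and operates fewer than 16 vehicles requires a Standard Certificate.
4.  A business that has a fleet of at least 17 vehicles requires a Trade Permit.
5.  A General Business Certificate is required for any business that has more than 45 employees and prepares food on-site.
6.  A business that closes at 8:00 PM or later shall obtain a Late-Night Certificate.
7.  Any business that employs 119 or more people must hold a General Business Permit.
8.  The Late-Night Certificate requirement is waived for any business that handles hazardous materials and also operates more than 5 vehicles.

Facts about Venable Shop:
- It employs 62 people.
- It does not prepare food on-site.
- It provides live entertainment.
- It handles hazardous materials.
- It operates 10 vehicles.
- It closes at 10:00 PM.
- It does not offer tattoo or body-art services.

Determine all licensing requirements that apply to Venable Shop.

1. employees 62 ≤ 106; provides live entertainment → Commercial Authorization not required.
2. vehicles 10 ≤ 32 → Trade Authorization not required.
3. employees 62 ≤ 113; handles hazardous materials; vehicles 10 < 16 → Standard Certificate required.
4. vehicles 10 < 17 → Trade Permit not required.
5. employees 62 > 45; does not prepare food on-site → General Business Certificate not required.
6. closes 10:00 PM, after 8:00 PM → Late-Night Certificate required.
7. employees 62 < 119 → General Business Permit not required.
8. handles hazardous materials; vehicles 10 > 5 → exempt from Late-Night Certificate.

Standard Certificate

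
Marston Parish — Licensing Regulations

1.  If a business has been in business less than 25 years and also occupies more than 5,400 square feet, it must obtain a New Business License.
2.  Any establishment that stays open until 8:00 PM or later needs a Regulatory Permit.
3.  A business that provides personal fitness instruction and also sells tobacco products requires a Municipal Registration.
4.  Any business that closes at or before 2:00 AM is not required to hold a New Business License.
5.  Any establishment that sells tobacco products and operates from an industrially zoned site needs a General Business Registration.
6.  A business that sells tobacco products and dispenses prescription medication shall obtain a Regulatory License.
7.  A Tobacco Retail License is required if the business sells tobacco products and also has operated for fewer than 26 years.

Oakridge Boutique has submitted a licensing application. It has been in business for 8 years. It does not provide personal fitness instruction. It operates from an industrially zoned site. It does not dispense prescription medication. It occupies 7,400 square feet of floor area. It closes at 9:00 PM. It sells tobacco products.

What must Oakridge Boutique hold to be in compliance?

1. years in business 8 < 25; floor area 7,400 square feet > 5,400 square feet → New Business License required.
2. closes 9:00 PM, after 8:00 PM → Regulatory Permit required.
3. does not provide personal fitness instruction; sells tobacco products → Municipal Registration not required.
4. closes 9:00 PM, at/before 2:00 AM → exempt from New Business License.
5. sells tobacco products; operates from an industrially zoned site → General Business Registration required.
6. sells tobacco products; does not dispense prescription medication → Regulatory License not required.
7. sells tobacco products; years in business 8 < 26 → Tobacco Retail License required.

General Business Registration, Regulatory Permit, Tobacco Retail License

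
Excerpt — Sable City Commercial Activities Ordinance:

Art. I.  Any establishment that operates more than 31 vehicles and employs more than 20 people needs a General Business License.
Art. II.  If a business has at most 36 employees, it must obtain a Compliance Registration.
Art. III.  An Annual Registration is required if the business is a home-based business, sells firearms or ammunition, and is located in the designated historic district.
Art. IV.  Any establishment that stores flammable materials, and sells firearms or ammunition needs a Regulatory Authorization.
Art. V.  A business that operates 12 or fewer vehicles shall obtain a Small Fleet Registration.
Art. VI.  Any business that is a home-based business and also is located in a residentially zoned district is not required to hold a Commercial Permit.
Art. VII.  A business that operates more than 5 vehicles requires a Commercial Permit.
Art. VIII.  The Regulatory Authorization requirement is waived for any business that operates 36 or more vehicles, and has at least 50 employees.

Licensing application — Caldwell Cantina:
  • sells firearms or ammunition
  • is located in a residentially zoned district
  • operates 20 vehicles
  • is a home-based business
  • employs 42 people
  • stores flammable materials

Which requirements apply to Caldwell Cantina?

Regulatory Authorization

Art. I. vehicles 20 ≤ 31; employees 42 > 20 → General Business License not required.
Art. II. employees 42 > 36 → Compliance Registration not required.
Art. III. is a home-based business; sells firearms or ammunition; is located in a residentially zoned district (not: is located in the designated historic district) → Annual Registration not required.
Art. IV. stores flammable materials; sells firearms or ammunition → Regulatory Authorization required.
Art. V. vehicles 20 > 12 → Small Fleet Registration not required.
Art. VI. is a home-based business; is located in a residentially zoned district → exempt from Commercial Permit.
Art. VII. vehicles 20 > 5 → Commercial Permit required.
Art. VIII. vehicles 20 < 36; employees 42 < 50 → Regulatory Authorization exemption does not apply.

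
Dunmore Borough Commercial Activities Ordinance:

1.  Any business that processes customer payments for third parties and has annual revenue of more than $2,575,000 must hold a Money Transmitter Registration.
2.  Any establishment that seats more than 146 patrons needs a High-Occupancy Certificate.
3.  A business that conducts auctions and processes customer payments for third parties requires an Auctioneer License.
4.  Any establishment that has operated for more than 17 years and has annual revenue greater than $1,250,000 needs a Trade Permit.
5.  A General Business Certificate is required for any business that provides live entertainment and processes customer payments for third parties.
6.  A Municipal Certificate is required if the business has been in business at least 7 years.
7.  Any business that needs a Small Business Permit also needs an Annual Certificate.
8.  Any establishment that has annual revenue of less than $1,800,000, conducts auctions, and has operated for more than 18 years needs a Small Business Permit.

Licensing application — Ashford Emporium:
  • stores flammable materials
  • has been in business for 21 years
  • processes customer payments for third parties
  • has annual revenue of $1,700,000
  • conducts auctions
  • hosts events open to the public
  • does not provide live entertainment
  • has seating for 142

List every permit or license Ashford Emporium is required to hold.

Annual Certificate, Auctioneer License, Municipal Certificate, Small Business Permit, Trade Permit

1. processes customer payments for third parties; revenue $1,700,000 ≤ $2,575,000 → Money Transmitter Registration not required.
2. seating 142 ≤ 146 → High-Occupancy Certificate not required.
3. conducts auctions; processes customer payments for third parties → Auctioneer License required.
4. years in business 21 > 17; revenue $1,700,000 > $1,250,000 → Trade Permit required.
5. does not provide live entertainment; processes customer payments for third parties → General Business Certificate not required.
6. years in business 21 ≥ 7 → Municipal Certificate required.
7. Small Business Permit is required → Annual Certificate also required.
8. revenue $1,700,000 < $1,800,000; conducts auctions; years in business 21 > 18 → Small Business Permit required.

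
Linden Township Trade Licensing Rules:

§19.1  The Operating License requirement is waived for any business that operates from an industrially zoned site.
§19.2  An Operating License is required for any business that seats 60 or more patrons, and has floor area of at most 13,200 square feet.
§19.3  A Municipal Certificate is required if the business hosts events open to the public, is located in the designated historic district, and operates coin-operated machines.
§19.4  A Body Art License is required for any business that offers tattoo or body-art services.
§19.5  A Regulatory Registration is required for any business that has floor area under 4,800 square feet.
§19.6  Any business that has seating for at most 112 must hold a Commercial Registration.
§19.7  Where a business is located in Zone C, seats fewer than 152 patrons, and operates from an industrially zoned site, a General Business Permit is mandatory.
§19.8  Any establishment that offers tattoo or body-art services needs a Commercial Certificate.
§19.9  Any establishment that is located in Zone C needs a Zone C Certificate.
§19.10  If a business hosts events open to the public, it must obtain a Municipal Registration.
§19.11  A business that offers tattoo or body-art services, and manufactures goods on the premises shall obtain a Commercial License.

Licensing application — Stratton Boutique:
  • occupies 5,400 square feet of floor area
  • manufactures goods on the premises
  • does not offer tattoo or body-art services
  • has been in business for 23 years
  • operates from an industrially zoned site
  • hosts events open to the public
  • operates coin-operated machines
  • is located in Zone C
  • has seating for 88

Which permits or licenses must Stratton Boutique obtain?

Commercial Registration, General Business Permit, Municipal Registration, Zone C Certificate

§19.1 operates from an industrially zoned site → exempt from Operating License.
§19.2 seating 88 ≥ 60; floor area 5,400 square feet ≤ 13,200 square feet → Operating License required.
§19.3 hosts events open to the public; is located in Zone C (not: is located in the designated historic district); operates coin-operated machines → Municipal Certificate not required.
§19.4 does not offer tattoo or body-art services → Body Art License not required.
§19.5 floor area 5,400 square feet ≥ 4,800 square feet → Regulatory Registration not required.
§19.6 seating 88 ≤ 112 → Commercial Registration required.
§19.7 is located in Zone C; seating 88 < 152; operates from an industrially zoned site → General Business Permit required.
§19.8 does not offer tattoo or body-art services → Commercial Certificate not required.
§19.9 is located in Zone C → Zone C Certificate required.
§19.10 hosts events open to the public → Municipal Registration required.
§19.11 does not offer tattoo or body-art services; manufactures goods on the premises → Commercial License not required.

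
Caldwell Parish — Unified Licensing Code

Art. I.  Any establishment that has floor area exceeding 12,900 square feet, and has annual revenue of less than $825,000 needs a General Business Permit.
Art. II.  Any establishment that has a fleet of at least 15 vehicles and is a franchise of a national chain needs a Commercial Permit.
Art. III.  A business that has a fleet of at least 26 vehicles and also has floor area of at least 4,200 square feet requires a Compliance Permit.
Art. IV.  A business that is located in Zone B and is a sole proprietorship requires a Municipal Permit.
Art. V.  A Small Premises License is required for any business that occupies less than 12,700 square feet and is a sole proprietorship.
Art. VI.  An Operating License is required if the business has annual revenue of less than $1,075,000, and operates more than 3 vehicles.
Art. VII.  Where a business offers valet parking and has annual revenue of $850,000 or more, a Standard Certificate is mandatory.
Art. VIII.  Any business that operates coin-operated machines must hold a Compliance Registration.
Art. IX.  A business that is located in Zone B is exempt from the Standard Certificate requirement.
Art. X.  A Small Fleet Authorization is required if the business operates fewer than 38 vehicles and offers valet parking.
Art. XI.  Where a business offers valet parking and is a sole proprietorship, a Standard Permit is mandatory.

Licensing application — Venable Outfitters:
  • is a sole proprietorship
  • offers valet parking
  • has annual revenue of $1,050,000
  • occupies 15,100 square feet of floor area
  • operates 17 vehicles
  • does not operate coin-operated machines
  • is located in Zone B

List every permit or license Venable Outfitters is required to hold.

Art. I. floor area 15,100 square feet > 12,900 square feet; revenue $1,050,000 ≥ $825,000 → General Business Permit not required.
Art. II. vehicles 17 ≥ 15; is a sole proprietorship (not: is a franchise of a national chain) → Commercial Permit not required.
Art. III. vehicles 17 < 26; floor area 15,100 square feet ≥ 4,200 square feet → Compliance Permit not required.
Art. IV. is located in Zone B; is a sole proprietorship → Municipal Permit required.
Art. V. floor area 15,100 square feet ≥ 12,700 square feet; is a sole proprietorship → Small Premises License not required.
Art. VI. revenue $1,050,000 < $1,075,000; vehicles 17 > 3 → Operating License required.
Art. VII. offers valet parking; revenue $1,050,000 ≥ $850,000 → Standard Certificate required.
Art. VIII. does not operate coin-operated machines → Compliance Registration not required.
Art. IX. is located in Zone B → exempt from Standard Certificate.
Art. X. vehicles 17 < 38; offers valet parking → Small Fleet Authorization required.
Art. XI. offers valet parking; is a sole proprietorship → Standard Permit required.

Municipal Permit, Operating License, Small Fleet Authorization, Standard Permit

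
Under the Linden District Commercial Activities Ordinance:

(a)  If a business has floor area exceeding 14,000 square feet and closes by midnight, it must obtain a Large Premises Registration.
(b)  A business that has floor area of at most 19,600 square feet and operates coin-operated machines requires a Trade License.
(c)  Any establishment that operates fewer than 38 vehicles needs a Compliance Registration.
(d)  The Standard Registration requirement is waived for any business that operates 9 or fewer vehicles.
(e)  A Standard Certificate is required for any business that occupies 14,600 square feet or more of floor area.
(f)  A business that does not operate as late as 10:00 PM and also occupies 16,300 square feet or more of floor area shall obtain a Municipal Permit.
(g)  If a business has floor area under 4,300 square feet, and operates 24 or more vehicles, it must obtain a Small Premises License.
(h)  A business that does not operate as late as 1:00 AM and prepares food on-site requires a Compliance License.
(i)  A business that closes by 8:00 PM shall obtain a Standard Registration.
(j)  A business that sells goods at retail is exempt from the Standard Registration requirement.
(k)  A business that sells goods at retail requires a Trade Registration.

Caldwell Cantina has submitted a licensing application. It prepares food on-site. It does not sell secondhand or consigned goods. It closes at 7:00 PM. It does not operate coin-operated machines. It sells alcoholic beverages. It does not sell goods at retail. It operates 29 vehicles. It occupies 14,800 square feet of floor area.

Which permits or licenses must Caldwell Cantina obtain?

Compliance License, Compliance Registration, Large Premises Registration, Standard Certificate, Standard Registration

(a) floor area 14,800 square feet > 14,000 square feet; closes 7:00 PM, at/before midnight → Large Premises Registration required.
(b) floor area 14,800 square feet ≤ 19,600 square feet; does not operate coin-operated machines → Trade License not required.
(c) vehicles 29 < 38 → Compliance Registration required.
(d) vehicles 29 > 9 → Standard Registration exemption does not apply.
(e) floor area 14,800 square feet ≥ 14,600 square feet → Standard Certificate required.
(f) closes 7:00 PM, at/before 10:00 PM; floor area 14,800 square feet < 16,300 square feet → Municipal Permit not required.
(g) floor area 14,800 square feet ≥ 4,300 square feet; vehicles 29 ≥ 24 → Small Premises License not required.
(h) closes 7:00 PM, at/before 1:00 AM; prepares food on-site → Compliance License required.
(i) closes 7:00 PM, at/before 8:00 PM → Standard Registration required.
(j) does not sell goods at retail → Standard Registration exemption does not apply.
(k) does not sell goods at retail → Trade Registration not required.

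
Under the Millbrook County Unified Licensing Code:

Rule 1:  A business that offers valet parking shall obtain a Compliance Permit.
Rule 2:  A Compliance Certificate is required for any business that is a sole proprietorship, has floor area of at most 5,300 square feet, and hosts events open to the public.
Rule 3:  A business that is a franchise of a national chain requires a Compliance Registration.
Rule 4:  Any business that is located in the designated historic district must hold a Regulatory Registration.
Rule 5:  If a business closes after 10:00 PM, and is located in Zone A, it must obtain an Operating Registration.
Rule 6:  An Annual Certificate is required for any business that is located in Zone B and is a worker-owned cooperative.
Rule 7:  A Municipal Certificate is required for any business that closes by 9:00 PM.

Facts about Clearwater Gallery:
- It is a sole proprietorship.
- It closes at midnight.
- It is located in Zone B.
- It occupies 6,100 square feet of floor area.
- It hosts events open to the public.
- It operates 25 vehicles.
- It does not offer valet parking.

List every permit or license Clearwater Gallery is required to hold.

None

Rule 1: does not offer valet parking → Compliance Permit not required.
Rule 2: is a sole proprietorship; floor area 6,100 square feet > 5,300 square feet; hosts events open to the public → Compliance Certificate not required.
Rule 3: is a sole proprietorship (not: is a franchise of a national chain) → Compliance Registration not required.
Rule 4: is located in Zone B (not: is located in the designated historic district) → Regulatory Registration not required.
Rule 5: closes midnight, after 10:00 PM; is located in Zone B (not: is located in Zone A) → Operating Registration not required.
Rule 6: is located in Zone B; is a sole proprietorship (not: is a worker-owned cooperative) → Annual Certificate not required.
Rule 7: closes midnight, after 9:00 PM → Municipal Certificate not required.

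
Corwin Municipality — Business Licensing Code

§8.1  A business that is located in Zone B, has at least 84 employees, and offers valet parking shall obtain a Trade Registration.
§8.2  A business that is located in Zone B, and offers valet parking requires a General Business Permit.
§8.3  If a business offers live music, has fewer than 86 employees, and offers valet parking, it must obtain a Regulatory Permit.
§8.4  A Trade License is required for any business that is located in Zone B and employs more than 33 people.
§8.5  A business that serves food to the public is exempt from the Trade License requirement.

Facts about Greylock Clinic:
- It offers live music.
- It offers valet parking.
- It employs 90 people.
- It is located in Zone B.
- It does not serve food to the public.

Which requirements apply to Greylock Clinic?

§8.1 is located in Zone B; employees 90 ≥ 84; offers valet parking → Trade Registration required.
§8.2 is located in Zone B; offers valet parking → General Business Permit required.
§8.3 offers live music; employees 90 ≥ 86; offers valet parking → Regulatory Permit not required.
§8.4 is located in Zone B; employees 90 > 33 → Trade License required.
§8.5 does not serve food to the public → Trade License exemption does not apply.

General Business Permit, Trade License, Trade Registration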